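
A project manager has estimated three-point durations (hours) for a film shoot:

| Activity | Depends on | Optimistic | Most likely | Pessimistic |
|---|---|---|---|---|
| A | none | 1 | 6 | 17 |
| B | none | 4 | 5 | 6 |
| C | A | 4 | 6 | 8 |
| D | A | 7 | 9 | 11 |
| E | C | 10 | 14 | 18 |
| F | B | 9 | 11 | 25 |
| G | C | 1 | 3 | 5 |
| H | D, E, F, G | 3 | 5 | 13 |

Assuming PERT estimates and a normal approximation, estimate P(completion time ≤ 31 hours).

te_A = (1 + 4·6 + 17)/6 = 42/6 = 7; σ²_A = ((17−1)/6)² = 7.111
te_B = (4 + 4·5 + 6)/6 = 30/6 = 5; σ²_B = ((6−4)/6)² = 0.111
te_C = (4 + 4·6 + 8)/6 = 36/6 = 6; σ²_C = ((8−4)/6)² = 0.444
te_D = (7 + 4·9 + 11)/6 = 54/6 = 9; σ²_D = ((11−7)/6)² = 0.444
te_E = (10 + 4·14 + 18)/6 = 84/6 = 14; σ²_E = ((18−10)/6)² = 1.778
te_F = (9 + 4·11 + 25)/6 = 78/6 = 13; σ²_F = ((25−9)/6)² = 7.111
te_G = (1 + 4·3 + 5)/6 = 18/6 = 3; σ²_G = ((5−1)/6)² = 0.444
te_H = (3 + 4·5 + 13)/6 = 36/6 = 6; σ²_H = ((13−3)/6)² = 2.778

Forward pass:
ES_A = 0; EF_A = 7
ES_B = 0; EF_B = 5
ES_C = 7; EF_C = 7+6 = 13
ES_D = 7; EF_D = 7+9 = 16
ES_E = 13; EF_E = 13+14 = 27
ES_F = 5; EF_F = 5+13 = 18
ES_G = 13; EF_G = 13+3 = 16
ES_H = max(EF_D=16, EF_E=27, EF_F=18, EF_G=16) = 27; EF_H = 27+6 = 33
Expected project duration μ = 33 hours. Critical path: A → C → E → H.

Variance along critical path = 7.111 + 0.444 + 1.778 + 2.778 = 12.111; σ = √12.111 = 3.480 hours.
Z = (31 − 33) / 3.480 = -0.575
P(T ≤ 31) = Φ(-0.575) ≈ 0.283

0.283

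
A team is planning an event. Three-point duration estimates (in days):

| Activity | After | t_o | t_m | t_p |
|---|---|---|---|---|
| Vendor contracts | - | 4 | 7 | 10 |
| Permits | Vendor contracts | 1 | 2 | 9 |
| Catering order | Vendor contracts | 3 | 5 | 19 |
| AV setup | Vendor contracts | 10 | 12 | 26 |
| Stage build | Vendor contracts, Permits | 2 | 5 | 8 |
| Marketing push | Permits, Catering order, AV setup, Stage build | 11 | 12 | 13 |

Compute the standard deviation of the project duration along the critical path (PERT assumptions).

2.87 days

te_Vendor contracts = (4 + 4·7 + 10)/6 = 42/6 = 7; σ²_Vendor contracts = ((10−4)/6)² = 1.000
te_Permits = (1 + 4·2 + 9)/6 = 18/6 = 3; σ²_Permits = ((9−1)/6)² = 1.778
te_Catering order = (3 + 4·5 + 19)/6 = 42/6 = 7; σ²_Catering order = ((19−3)/6)² = 7.111
te_AV setup = (10 + 4·12 + 26)/6 = 84/6 = 14; σ²_AV setup = ((26−10)/6)² = 7.111
te_Stage build = (2 + 4·5 + 8)/6 = 30/6 = 5; σ²_Stage build = ((8−2)/6)² = 1.000
te_Marketing push = (11 + 4·12 + 13)/6 = 72/6 = 12; σ²_Marketing push = ((13−11)/6)² = 0.111

Forward pass:
ES_Vendor contracts = 0; EF_Vendor contracts = 7
ES_Permits = 7; EF_Permits = 7+3 = 10
ES_Catering order = 7; EF_Catering order = 7+7 = 14
ES_AV setup = 7; EF_AV setup = 7+14 = 21
ES_Stage build = max(EF_Vendor contracts=7, EF_Permits=10) = 10; EF_Stage build = 10+5 = 15
ES_Marketing push = max(EF_Permits=10, EF_Catering order=14, EF_AV setup=21, EF_Stage build=15) = 21; EF_Marketing push = 21+12 = 33
Expected project duration μ = 33 days. Critical path: Vendor contracts → AV setup → Marketing push.

Variance along critical path = 1.000 + 7.111 + 0.111 = 8.222
σ = √8.222 = 2.867 days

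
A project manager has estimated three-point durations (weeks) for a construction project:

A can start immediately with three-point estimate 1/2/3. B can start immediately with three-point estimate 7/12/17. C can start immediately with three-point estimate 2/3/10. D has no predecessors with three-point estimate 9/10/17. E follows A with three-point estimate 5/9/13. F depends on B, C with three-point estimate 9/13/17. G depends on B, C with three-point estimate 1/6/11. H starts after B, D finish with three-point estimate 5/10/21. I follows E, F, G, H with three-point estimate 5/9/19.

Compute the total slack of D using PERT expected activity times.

te_A = (1 + 4·2 + 3)/6 = 12/6 = 2
te_B = (7 + 4·12 + 17)/6 = 72/6 = 12
te_C = (2 + 4·3 + 10)/6 = 24/6 = 4
te_D = (9 + 4·10 + 17)/6 = 66/6 = 11
te_E = (5 + 4·9 + 13)/6 = 54/6 = 9
te_F = (9 + 4·13 + 17)/6 = 78/6 = 13
te_G = (1 + 4·6 + 11)/6 = 36/6 = 6
te_H = (5 + 4·10 + 21)/6 = 66/6 = 11
te_I = (5 + 4·9 + 19)/6 = 60/6 = 10

Forward pass:
ES_A = 0; EF_A = 2
ES_B = 0; EF_B = 12
ES_C = 0; EF_C = 4
ES_D = 0; EF_D = 11
ES_E = 2; EF_E = 2+9 = 11
ES_F = max(EF_B=12, EF_C=4) = 12; EF_F = 12+13 = 25
ES_G = max(EF_B=12, EF_C=4) = 12; EF_G = 12+6 = 18
ES_H = max(EF_B=12, EF_D=11) = 12; EF_H = 12+11 = 23
ES_I = max(EF_E=11, EF_F=25, EF_G=18, EF_H=23) = 25; EF_I = 25+10 = 35
Expected project duration μ = 35 weeks. Critical path: B → F → I.

Backward pass:
LF_I = 35; LS_I = 35−10 = 25
LF_H = LS_I = 25; LS_H = 25−11 = 14
LF_G = LS_I = 25; LS_G = 25−6 = 19
LF_F = LS_I = 25; LS_F = 25−13 = 12
LF_E = LS_I = 25; LS_E = 25−9 = 16
LF_D = LS_H = 14; LS_D = 14−11 = 3
LF_C = min(LS_F=12, LS_G=19) = 12; LS_C = 12−4 = 8
LF_B = min(LS_F=12, LS_G=19, LS_H=14) = 12; LS_B = 12−12 = 0
LF_A = LS_E = 16; LS_A = 16−2 = 14
Slack_D = LS_D − ES_D = 3 − 0 = 3

3 weeks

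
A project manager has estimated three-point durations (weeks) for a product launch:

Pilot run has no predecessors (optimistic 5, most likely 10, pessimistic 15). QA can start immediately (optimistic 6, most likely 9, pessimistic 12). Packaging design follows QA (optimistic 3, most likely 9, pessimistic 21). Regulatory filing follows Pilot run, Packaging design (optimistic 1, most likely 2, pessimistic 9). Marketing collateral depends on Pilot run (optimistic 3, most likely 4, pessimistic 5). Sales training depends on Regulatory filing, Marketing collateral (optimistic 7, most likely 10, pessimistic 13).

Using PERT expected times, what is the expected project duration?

te_Pilot run = (5 + 4·10 + 15)/6 = 60/6 = 10
te_QA = (6 + 4·9 + 12)/6 = 54/6 = 9
te_Packaging design = (3 + 4·9 + 21)/6 = 60/6 = 10
te_Regulatory filing = (1 + 4·2 + 9)/6 = 18/6 = 3
te_Marketing collateral = (3 + 4·4 + 5)/6 = 24/6 = 4
te_Sales training = (7 + 4·10 + 13)/6 = 60/6 = 10

Forward pass:
ES_Pilot run = 0; EF_Pilot run = 10
ES_QA = 0; EF_QA = 9
ES_Packaging design = 9; EF_Packaging design = 9+10 = 19
ES_Regulatory filing = max(EF_Pilot run=10, EF_Packaging design=19) = 19; EF_Regulatory filing = 19+3 = 22
ES_Marketing collateral = 10; EF_Marketing collateral = 10+4 = 14
ES_Sales training = max(EF_Regulatory filing=22, EF_Marketing collateral=14) = 22; EF_Sales training = 22+10 = 32
Expected project duration μ = 32 weeks. Critical path: QA → Packaging design → Regulatory filing → Sales training.

32 weeks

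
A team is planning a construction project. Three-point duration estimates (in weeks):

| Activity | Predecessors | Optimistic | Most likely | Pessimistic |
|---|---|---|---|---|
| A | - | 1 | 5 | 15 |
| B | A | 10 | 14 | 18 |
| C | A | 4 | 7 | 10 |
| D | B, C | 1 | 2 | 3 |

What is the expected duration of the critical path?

te_A = (1 + 4·5 + 15)/6 = 36/6 = 6
te_B = (10 + 4·14 + 18)/6 = 84/6 = 14
te_C = (4 + 4·7 + 10)/6 = 42/6 = 7
te_D = (1 + 4·2 + 3)/6 = 12/6 = 2

Forward pass:
ES_A = 0; EF_A = 6
ES_B = 6; EF_B = 6+14 = 20
ES_C = 6; EF_C = 6+7 = 13
ES_D = max(EF_B=20, EF_C=13) = 20; EF_D = 20+2 = 22
Expected project duration μ = 22 weeks. Critical path: A → B → D.

22 weeks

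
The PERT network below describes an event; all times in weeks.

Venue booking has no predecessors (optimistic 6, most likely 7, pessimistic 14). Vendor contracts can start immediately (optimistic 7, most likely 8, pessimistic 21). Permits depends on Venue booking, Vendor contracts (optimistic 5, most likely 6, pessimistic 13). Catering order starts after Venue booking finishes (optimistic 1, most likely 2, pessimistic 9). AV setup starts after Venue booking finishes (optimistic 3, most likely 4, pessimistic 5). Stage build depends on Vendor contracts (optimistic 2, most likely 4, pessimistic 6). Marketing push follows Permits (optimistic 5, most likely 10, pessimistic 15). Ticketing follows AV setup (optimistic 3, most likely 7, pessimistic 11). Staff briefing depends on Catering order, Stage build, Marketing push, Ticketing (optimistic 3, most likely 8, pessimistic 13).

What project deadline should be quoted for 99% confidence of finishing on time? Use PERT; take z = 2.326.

43.3 weeks

te_Venue booking = (6 + 4·7 + 14)/6 = 48/6 = 8; σ²_Venue booking = ((14−6)/6)² = 1.778
te_Vendor contracts = (7 + 4·8 + 21)/6 = 60/6 = 10; σ²_Vendor contracts = ((21−7)/6)² = 5.444
te_Permits = (5 + 4·6 + 13)/6 = 42/6 = 7; σ²_Permits = ((13−5)/6)² = 1.778
te_Catering order = (1 + 4·2 + 9)/6 = 18/6 = 3; σ²_Catering order = ((9−1)/6)² = 1.778
te_AV setup = (3 + 4·4 + 5)/6 = 24/6 = 4; σ²_AV setup = ((5−3)/6)² = 0.111
te_Stage build = (2 + 4·4 + 6)/6 = 24/6 = 4; σ²_Stage build = ((6−2)/6)² = 0.444
te_Marketing push = (5 + 4·10 + 15)/6 = 60/6 = 10; σ²_Marketing push = ((15−5)/6)² = 2.778
te_Ticketing = (3 + 4·7 + 11)/6 = 42/6 = 7; σ²_Ticketing = ((11−3)/6)² = 1.778
te_Staff briefing = (3 + 4·8 + 13)/6 = 48/6 = 8; σ²_Staff briefing = ((13−3)/6)² = 2.778

Forward pass:
ES_Venue booking = 0; EF_Venue booking = 8
ES_Vendor contracts = 0; EF_Vendor contracts = 10
ES_Permits = max(EF_Venue booking=8, EF_Vendor contracts=10) = 10; EF_Permits = 10+7 = 17
ES_Catering order = 8; EF_Catering order = 8+3 = 11
ES_AV setup = 8; EF_AV setup = 8+4 = 12
ES_Stage build = 10; EF_Stage build = 10+4 = 14
ES_Marketing push = 17; EF_Marketing push = 17+10 = 27
ES_Ticketing = 12; EF_Ticketing = 12+7 = 19
ES_Staff briefing = max(EF_Catering order=11, EF_Stage build=14, EF_Marketing push=27, EF_Ticketing=19) = 27; EF_Staff briefing = 27+8 = 35
Expected project duration μ = 35 weeks. Critical path: Vendor contracts → Permits → Marketing push → Staff briefing.

Variance along critical path = 5.444 + 1.778 + 2.778 + 2.778 = 12.778; σ = 3.575 weeks.
D = μ + z·σ = 35 + 2.326·3.575 = 43.3 weeks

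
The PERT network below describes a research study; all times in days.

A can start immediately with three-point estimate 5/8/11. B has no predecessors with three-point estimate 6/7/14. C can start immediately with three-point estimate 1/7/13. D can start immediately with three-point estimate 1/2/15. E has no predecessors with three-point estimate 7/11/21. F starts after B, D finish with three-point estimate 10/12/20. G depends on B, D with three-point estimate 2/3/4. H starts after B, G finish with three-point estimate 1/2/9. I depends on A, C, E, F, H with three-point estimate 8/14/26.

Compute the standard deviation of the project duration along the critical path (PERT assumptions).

te_A = (5 + 4·8 + 11)/6 = 48/6 = 8; σ²_A = ((11−5)/6)² = 1.000
te_B = (6 + 4·7 + 14)/6 = 48/6 = 8; σ²_B = ((14−6)/6)² = 1.778
te_C = (1 + 4·7 + 13)/6 = 42/6 = 7; σ²_C = ((13−1)/6)² = 4.000
te_D = (1 + 4·2 + 15)/6 = 24/6 = 4; σ²_D = ((15−1)/6)² = 5.444
te_E = (7 + 4·11 + 21)/6 = 72/6 = 12; σ²_E = ((21−7)/6)² = 5.444
te_F = (10 + 4·12 + 20)/6 = 78/6 = 13; σ²_F = ((20−10)/6)² = 2.778
te_G = (2 + 4·3 + 4)/6 = 18/6 = 3; σ²_G = ((4−2)/6)² = 0.111
te_H = (1 + 4·2 + 9)/6 = 18/6 = 3; σ²_H = ((9−1)/6)² = 1.778
te_I = (8 + 4·14 + 26)/6 = 90/6 = 15; σ²_I = ((26−8)/6)² = 9.000

Forward pass:
ES_A = 0; EF_A = 8
ES_B = 0; EF_B = 8
ES_C = 0; EF_C = 7
ES_D = 0; EF_D = 4
ES_E = 0; EF_E = 12
ES_F = max(EF_B=8, EF_D=4) = 8; EF_F = 8+13 = 21
ES_G = max(EF_B=8, EF_D=4) = 8; EF_G = 8+3 = 11
ES_H = max(EF_B=8, EF_G=11) = 11; EF_H = 11+3 = 14
ES_I = max(EF_A=8, EF_C=7, EF_E=12, EF_F=21, EF_H=14) = 21; EF_I = 21+15 = 36
Expected project duration μ = 36 days. Critical path: B → F → I.

Variance along critical path = 1.778 + 2.778 + 9.000 = 13.556
σ = √13.556 = 3.682 days

3.68 days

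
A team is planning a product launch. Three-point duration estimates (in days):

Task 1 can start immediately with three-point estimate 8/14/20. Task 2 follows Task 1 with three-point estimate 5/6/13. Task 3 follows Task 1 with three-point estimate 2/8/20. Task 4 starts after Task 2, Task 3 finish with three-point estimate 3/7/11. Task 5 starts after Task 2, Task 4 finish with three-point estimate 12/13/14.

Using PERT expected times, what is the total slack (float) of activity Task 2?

te_Task 1 = (8 + 4·14 + 20)/6 = 84/6 = 14
te_Task 2 = (5 + 4·6 + 13)/6 = 42/6 = 7
te_Task 3 = (2 + 4·8 + 20)/6 = 54/6 = 9
te_Task 4 = (3 + 4·7 + 11)/6 = 42/6 = 7
te_Task 5 = (12 + 4·13 + 14)/6 = 78/6 = 13

Forward pass:
ES_Task 1 = 0; EF_Task 1 = 14
ES_Task 2 = 14; EF_Task 2 = 14+7 = 21
ES_Task 3 = 14; EF_Task 3 = 14+9 = 23
ES_Task 4 = max(EF_Task 2=21, EF_Task 3=23) = 23; EF_Task 4 = 23+7 = 30
ES_Task 5 = max(EF_Task 2=21, EF_Task 4=30) = 30; EF_Task 5 = 30+13 = 43
Expected project duration μ = 43 days. Critical path: Task 1 → Task 3 → Task 4 → Task 5.

Backward pass:
LF_Task 5 = 43; LS_Task 5 = 43−13 = 30
LF_Task 4 = LS_Task 5 = 30; LS_Task 4 = 30−7 = 23
LF_Task 3 = LS_Task 4 = 23; LS_Task 3 = 23−9 = 14
LF_Task 2 = min(LS_Task 4=23, LS_Task 5=30) = 23; LS_Task 2 = 23−7 = 16
LF_Task 1 = min(LS_Task 2=16, LS_Task 3=14) = 14; LS_Task 1 = 14−14 = 0
Slack_Task 2 = LS_Task 2 − ES_Task 2 = 16 − 14 = 2

2 days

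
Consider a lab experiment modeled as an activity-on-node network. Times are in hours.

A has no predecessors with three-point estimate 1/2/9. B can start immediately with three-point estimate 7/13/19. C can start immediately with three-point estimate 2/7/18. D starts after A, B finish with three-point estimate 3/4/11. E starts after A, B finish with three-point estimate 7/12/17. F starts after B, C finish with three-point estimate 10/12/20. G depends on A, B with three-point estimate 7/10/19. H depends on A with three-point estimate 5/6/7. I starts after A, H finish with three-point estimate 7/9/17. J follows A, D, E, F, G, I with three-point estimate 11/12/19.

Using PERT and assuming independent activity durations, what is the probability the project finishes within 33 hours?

0.020

te_A = (1 + 4·2 + 9)/6 = 18/6 = 3; σ²_A = ((9−1)/6)² = 1.778
te_B = (7 + 4·13 + 19)/6 = 78/6 = 13; σ²_B = ((19−7)/6)² = 4.000
te_C = (2 + 4·7 + 18)/6 = 48/6 = 8; σ²_C = ((18−2)/6)² = 7.111
te_D = (3 + 4·4 + 11)/6 = 30/6 = 5; σ²_D = ((11−3)/6)² = 1.778
te_E = (7 + 4·12 + 17)/6 = 72/6 = 12; σ²_E = ((17−7)/6)² = 2.778
te_F = (10 + 4·12 + 20)/6 = 78/6 = 13; σ²_F = ((20−10)/6)² = 2.778
te_G = (7 + 4·10 + 19)/6 = 66/6 = 11; σ²_G = ((19−7)/6)² = 4.000
te_H = (5 + 4·6 + 7)/6 = 36/6 = 6; σ²_H = ((7−5)/6)² = 0.111
te_I = (7 + 4·9 + 17)/6 = 60/6 = 10; σ²_I = ((17−7)/6)² = 2.778
te_J = (11 + 4·12 + 19)/6 = 78/6 = 13; σ²_J = ((19−11)/6)² = 1.778

Forward pass:
ES_A = 0; EF_A = 3
ES_B = 0; EF_B = 13
ES_C = 0; EF_C = 8
ES_D = max(EF_A=3, EF_B=13) = 13; EF_D = 13+5 = 18
ES_E = max(EF_A=3, EF_B=13) = 13; EF_E = 13+12 = 25
ES_F = max(EF_B=13, EF_C=8) = 13; EF_F = 13+13 = 26
ES_G = max(EF_A=3, EF_B=13) = 13; EF_G = 13+11 = 24
ES_H = 3; EF_H = 3+6 = 9
ES_I = max(EF_A=3, EF_H=9) = 9; EF_I = 9+10 = 19
ES_J = max(EF_A=3, EF_D=18, EF_E=25, EF_F=26, EF_G=24, EF_I=19) = 26; EF_J = 26+13 = 39
Expected project duration μ = 39 hours. Critical path: B → F → J.

Variance along critical path = 4.000 + 2.778 + 1.778 = 8.556; σ = √8.556 = 2.925 hours.
Z = (33 − 39) / 2.925 = -2.051
P(T ≤ 33) = Φ(-2.051) ≈ 0.020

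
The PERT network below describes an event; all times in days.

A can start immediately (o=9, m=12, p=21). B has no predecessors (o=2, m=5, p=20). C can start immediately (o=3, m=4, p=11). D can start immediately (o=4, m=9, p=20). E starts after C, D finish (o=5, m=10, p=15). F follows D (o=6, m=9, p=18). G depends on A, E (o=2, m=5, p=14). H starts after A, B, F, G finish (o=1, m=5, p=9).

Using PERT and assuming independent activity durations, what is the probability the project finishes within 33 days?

0.693

te_A = (9 + 4·12 + 21)/6 = 78/6 = 13; σ²_A = ((21−9)/6)² = 4.000
te_B = (2 + 4·5 + 20)/6 = 42/6 = 7; σ²_B = ((20−2)/6)² = 9.000
te_C = (3 + 4·4 + 11)/6 = 30/6 = 5; σ²_C = ((11−3)/6)² = 1.778
te_D = (4 + 4·9 + 20)/6 = 60/6 = 10; σ²_D = ((20−4)/6)² = 7.111
te_E = (5 + 4·10 + 15)/6 = 60/6 = 10; σ²_E = ((15−5)/6)² = 2.778
te_F = (6 + 4·9 + 18)/6 = 60/6 = 10; σ²_F = ((18−6)/6)² = 4.000
te_G = (2 + 4·5 + 14)/6 = 36/6 = 6; σ²_G = ((14−2)/6)² = 4.000
te_H = (1 + 4·5 + 9)/6 = 30/6 = 5; σ²_H = ((9−1)/6)² = 1.778

Forward pass:
ES_A = 0; EF_A = 13
ES_B = 0; EF_B = 7
ES_C = 0; EF_C = 5
ES_D = 0; EF_D = 10
ES_E = max(EF_C=5, EF_D=10) = 10; EF_E = 10+10 = 20
ES_F = 10; EF_F = 10+10 = 20
ES_G = max(EF_A=13, EF_E=20) = 20; EF_G = 20+6 = 26
ES_H = max(EF_A=13, EF_B=7, EF_F=20, EF_G=26) = 26; EF_H = 26+5 = 31
Expected project duration μ = 31 days. Critical path: D → E → G → H.

Variance along critical path = 7.111 + 2.778 + 4.000 + 1.778 = 15.667; σ = √15.667 = 3.958 days.
Z = (33 − 31) / 3.958 = 0.505
P(T ≤ 33) = Φ(0.505) ≈ 0.693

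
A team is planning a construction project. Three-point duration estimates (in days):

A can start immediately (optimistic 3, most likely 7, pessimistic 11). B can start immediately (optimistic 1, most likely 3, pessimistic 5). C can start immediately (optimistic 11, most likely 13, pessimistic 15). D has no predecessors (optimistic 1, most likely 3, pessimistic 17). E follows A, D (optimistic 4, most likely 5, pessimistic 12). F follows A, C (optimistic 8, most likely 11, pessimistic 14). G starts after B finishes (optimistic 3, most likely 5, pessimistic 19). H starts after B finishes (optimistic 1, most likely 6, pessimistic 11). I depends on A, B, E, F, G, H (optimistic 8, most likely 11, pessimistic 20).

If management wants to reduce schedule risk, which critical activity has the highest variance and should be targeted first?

I

te_A = (3 + 4·7 + 11)/6 = 42/6 = 7; σ²_A = ((11−3)/6)² = 1.778
te_B = (1 + 4·3 + 5)/6 = 18/6 = 3; σ²_B = ((5−1)/6)² = 0.444
te_C = (11 + 4·13 + 15)/6 = 78/6 = 13; σ²_C = ((15−11)/6)² = 0.444
te_D = (1 + 4·3 + 17)/6 = 30/6 = 5; σ²_D = ((17−1)/6)² = 7.111
te_E = (4 + 4·5 + 12)/6 = 36/6 = 6; σ²_E = ((12−4)/6)² = 1.778
te_F = (8 + 4·11 + 14)/6 = 66/6 = 11; σ²_F = ((14−8)/6)² = 1.000
te_G = (3 + 4·5 + 19)/6 = 42/6 = 7; σ²_G = ((19−3)/6)² = 7.111
te_H = (1 + 4·6 + 11)/6 = 36/6 = 6; σ²_H = ((11−1)/6)² = 2.778
te_I = (8 + 4·11 + 20)/6 = 72/6 = 12; σ²_I = ((20−8)/6)² = 4.000

Forward pass:
ES_A = 0; EF_A = 7
ES_B = 0; EF_B = 3
ES_C = 0; EF_C = 13
ES_D = 0; EF_D = 5
ES_E = max(EF_A=7, EF_D=5) = 7; EF_E = 7+6 = 13
ES_F = max(EF_A=7, EF_C=13) = 13; EF_F = 13+11 = 24
ES_G = 3; EF_G = 3+7 = 10
ES_H = 3; EF_H = 3+6 = 9
ES_I = max(EF_A=7, EF_B=3, EF_E=13, EF_F=24, EF_G=10, EF_H=9) = 24; EF_I = 24+12 = 36
Expected project duration μ = 36 days. Critical path: C → F → I.

Variances on critical path: σ²_C=0.444, σ²_F=1.000, σ²_I=4.000.
Largest is σ²_I = 4.000.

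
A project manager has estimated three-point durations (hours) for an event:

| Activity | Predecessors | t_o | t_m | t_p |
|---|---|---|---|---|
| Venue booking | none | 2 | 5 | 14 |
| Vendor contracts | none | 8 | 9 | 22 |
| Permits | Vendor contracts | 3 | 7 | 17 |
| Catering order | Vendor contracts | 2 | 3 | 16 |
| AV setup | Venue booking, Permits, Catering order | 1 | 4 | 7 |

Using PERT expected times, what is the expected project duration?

23 hours

te_Venue booking = (2 + 4·5 + 14)/6 = 36/6 = 6
te_Vendor contracts = (8 + 4·9 + 22)/6 = 66/6 = 11
te_Permits = (3 + 4·7 + 17)/6 = 48/6 = 8
te_Catering order = (2 + 4·3 + 16)/6 = 30/6 = 5
te_AV setup = (1 + 4·4 + 7)/6 = 24/6 = 4

Forward pass:
ES_Venue booking = 0; EF_Venue booking = 6
ES_Vendor contracts = 0; EF_Vendor contracts = 11
ES_Permits = 11; EF_Permits = 11+8 = 19
ES_Catering order = 11; EF_Catering order = 11+5 = 16
ES_AV setup = max(EF_Venue booking=6, EF_Permits=19, EF_Catering order=16) = 19; EF_AV setup = 19+4 = 23
Expected project duration μ = 23 hours. Critical path: Vendor contracts → Permits → AV setup.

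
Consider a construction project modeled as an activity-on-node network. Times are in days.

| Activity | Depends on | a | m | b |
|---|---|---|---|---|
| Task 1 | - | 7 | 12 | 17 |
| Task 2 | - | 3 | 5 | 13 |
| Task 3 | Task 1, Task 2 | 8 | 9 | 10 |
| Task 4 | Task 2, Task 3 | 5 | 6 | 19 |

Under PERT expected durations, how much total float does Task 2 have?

6 days

te_Task 1 = (7 + 4·12 + 17)/6 = 72/6 = 12
te_Task 2 = (3 + 4·5 + 13)/6 = 36/6 = 6
te_Task 3 = (8 + 4·9 + 10)/6 = 54/6 = 9
te_Task 4 = (5 + 4·6 + 19)/6 = 48/6 = 8

Forward pass:
ES_Task 1 = 0; EF_Task 1 = 12
ES_Task 2 = 0; EF_Task 2 = 6
ES_Task 3 = max(EF_Task 1=12, EF_Task 2=6) = 12; EF_Task 3 = 12+9 = 21
ES_Task 4 = max(EF_Task 2=6, EF_Task 3=21) = 21; EF_Task 4 = 21+8 = 29
Expected project duration μ = 29 days. Critical path: Task 1 → Task 3 → Task 4.

Backward pass:
LF_Task 4 = 29; LS_Task 4 = 29−8 = 21
LF_Task 3 = LS_Task 4 = 21; LS_Task 3 = 21−9 = 12
LF_Task 2 = min(LS_Task 3=12, LS_Task 4=21) = 12; LS_Task 2 = 12−6 = 6
LF_Task 1 = LS_Task 3 = 12; LS_Task 1 = 12−12 = 0
Slack_Task 2 = LS_Task 2 − ES_Task 2 = 6 − 0 = 6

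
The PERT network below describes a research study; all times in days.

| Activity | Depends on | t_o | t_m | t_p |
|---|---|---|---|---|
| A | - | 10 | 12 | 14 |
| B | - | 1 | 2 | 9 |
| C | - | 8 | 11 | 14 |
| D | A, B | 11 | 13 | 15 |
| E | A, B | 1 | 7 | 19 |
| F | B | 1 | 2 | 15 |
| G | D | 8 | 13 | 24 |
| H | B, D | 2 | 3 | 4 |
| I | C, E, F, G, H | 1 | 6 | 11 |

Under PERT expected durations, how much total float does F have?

te_A = (10 + 4·12 + 14)/6 = 72/6 = 12
te_B = (1 + 4·2 + 9)/6 = 18/6 = 3
te_C = (8 + 4·11 + 14)/6 = 66/6 = 11
te_D = (11 + 4·13 + 15)/6 = 78/6 = 13
te_E = (1 + 4·7 + 19)/6 = 48/6 = 8
te_F = (1 + 4·2 + 15)/6 = 24/6 = 4
te_G = (8 + 4·13 + 24)/6 = 84/6 = 14
te_H = (2 + 4·3 + 4)/6 = 18/6 = 3
te_I = (1 + 4·6 + 11)/6 = 36/6 = 6

Forward pass:
ES_A = 0; EF_A = 12
ES_B = 0; EF_B = 3
ES_C = 0; EF_C = 11
ES_D = max(EF_A=12, EF_B=3) = 12; EF_D = 12+13 = 25
ES_E = max(EF_A=12, EF_B=3) = 12; EF_E = 12+8 = 20
ES_F = 3; EF_F = 3+4 = 7
ES_G = 25; EF_G = 25+14 = 39
ES_H = max(EF_B=3, EF_D=25) = 25; EF_H = 25+3 = 28
ES_I = max(EF_C=11, EF_E=20, EF_F=7, EF_G=39, EF_H=28) = 39; EF_I = 39+6 = 45
Expected project duration μ = 45 days. Critical path: A → D → G → I.

Backward pass:
LF_I = 45; LS_I = 45−6 = 39
LF_H = LS_I = 39; LS_H = 39−3 = 36
LF_G = LS_I = 39; LS_G = 39−14 = 25
LF_F = LS_I = 39; LS_F = 39−4 = 35
LF_E = LS_I = 39; LS_E = 39−8 = 31
LF_D = min(LS_G=25, LS_H=36) = 25; LS_D = 25−13 = 12
LF_C = LS_I = 39; LS_C = 39−11 = 28
LF_B = min(LS_D=12, LS_E=31, LS_F=35, LS_H=36) = 12; LS_B = 12−3 = 9
LF_A = min(LS_D=12, LS_E=31) = 12; LS_A = 12−12 = 0
Slack_F = LS_F − ES_F = 35 − 3 = 32

32 days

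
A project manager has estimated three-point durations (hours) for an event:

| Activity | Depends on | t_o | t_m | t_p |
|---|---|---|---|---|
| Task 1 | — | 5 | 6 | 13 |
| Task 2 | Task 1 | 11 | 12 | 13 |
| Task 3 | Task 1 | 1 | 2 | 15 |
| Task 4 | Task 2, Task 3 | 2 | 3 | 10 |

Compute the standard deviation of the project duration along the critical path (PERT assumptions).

1.91 hours

te_Task 1 = (5 + 4·6 + 13)/6 = 42/6 = 7; σ²_Task 1 = ((13−5)/6)² = 1.778
te_Task 2 = (11 + 4·12 + 13)/6 = 72/6 = 12; σ²_Task 2 = ((13−11)/6)² = 0.111
te_Task 3 = (1 + 4·2 + 15)/6 = 24/6 = 4; σ²_Task 3 = ((15−1)/6)² = 5.444
te_Task 4 = (2 + 4·3 + 10)/6 = 24/6 = 4; σ²_Task 4 = ((10−2)/6)² = 1.778

Forward pass:
ES_Task 1 = 0; EF_Task 1 = 7
ES_Task 2 = 7; EF_Task 2 = 7+12 = 19
ES_Task 3 = 7; EF_Task 3 = 7+4 = 11
ES_Task 4 = max(EF_Task 2=19, EF_Task 3=11) = 19; EF_Task 4 = 19+4 = 23
Expected project duration μ = 23 hours. Critical path: Task 1 → Task 2 → Task 4.

Variance along critical path = 1.778 + 0.111 + 1.778 = 3.667
σ = √3.667 = 1.915 hours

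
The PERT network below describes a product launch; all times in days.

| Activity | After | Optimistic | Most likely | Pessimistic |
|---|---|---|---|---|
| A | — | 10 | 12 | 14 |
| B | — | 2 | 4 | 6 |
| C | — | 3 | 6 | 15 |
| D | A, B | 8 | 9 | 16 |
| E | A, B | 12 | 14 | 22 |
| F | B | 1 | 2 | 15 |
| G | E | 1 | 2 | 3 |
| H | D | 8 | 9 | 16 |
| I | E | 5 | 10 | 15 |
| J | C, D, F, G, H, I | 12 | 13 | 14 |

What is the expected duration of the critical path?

te_A = (10 + 4·12 + 14)/6 = 72/6 = 12
te_B = (2 + 4·4 + 6)/6 = 24/6 = 4
te_C = (3 + 4·6 + 15)/6 = 42/6 = 7
te_D = (8 + 4·9 + 16)/6 = 60/6 = 10
te_E = (12 + 4·14 + 22)/6 = 90/6 = 15
te_F = (1 + 4·2 + 15)/6 = 24/6 = 4
te_G = (1 + 4·2 + 3)/6 = 12/6 = 2
te_H = (8 + 4·9 + 16)/6 = 60/6 = 10
te_I = (5 + 4·10 + 15)/6 = 60/6 = 10
te_J = (12 + 4·13 + 14)/6 = 78/6 = 13

Forward pass:
ES_A = 0; EF_A = 12
ES_B = 0; EF_B = 4
ES_C = 0; EF_C = 7
ES_D = max(EF_A=12, EF_B=4) = 12; EF_D = 12+10 = 22
ES_E = max(EF_A=12, EF_B=4) = 12; EF_E = 12+15 = 27
ES_F = 4; EF_F = 4+4 = 8
ES_G = 27; EF_G = 27+2 = 29
ES_H = 22; EF_H = 22+10 = 32
ES_I = 27; EF_I = 27+10 = 37
ES_J = max(EF_C=7, EF_D=22, EF_F=8, EF_G=29, EF_H=32, EF_I=37) = 37; EF_J = 37+13 = 50
Expected project duration μ = 50 days. Critical path: A → E → I → J.

50 days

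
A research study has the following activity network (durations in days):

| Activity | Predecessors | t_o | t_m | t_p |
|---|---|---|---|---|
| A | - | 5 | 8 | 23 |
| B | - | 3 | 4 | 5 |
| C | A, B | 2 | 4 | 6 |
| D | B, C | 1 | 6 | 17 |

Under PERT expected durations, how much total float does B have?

6 days

te_A = (5 + 4·8 + 23)/6 = 60/6 = 10
te_B = (3 + 4·4 + 5)/6 = 24/6 = 4
te_C = (2 + 4·4 + 6)/6 = 24/6 = 4
te_D = (1 + 4·6 + 17)/6 = 42/6 = 7

Forward pass:
ES_A = 0; EF_A = 10
ES_B = 0; EF_B = 4
ES_C = max(EF_A=10, EF_B=4) = 10; EF_C = 10+4 = 14
ES_D = max(EF_B=4, EF_C=14) = 14; EF_D = 14+7 = 21
Expected project duration μ = 21 days. Critical path: A → C → D.

Backward pass:
LF_D = 21; LS_D = 21−7 = 14
LF_C = LS_D = 14; LS_C = 14−4 = 10
LF_B = min(LS_C=10, LS_D=14) = 10; LS_B = 10−4 = 6
LF_A = LS_C = 10; LS_A = 10−10 = 0
Slack_B = LS_B − ES_B = 6 − 0 = 6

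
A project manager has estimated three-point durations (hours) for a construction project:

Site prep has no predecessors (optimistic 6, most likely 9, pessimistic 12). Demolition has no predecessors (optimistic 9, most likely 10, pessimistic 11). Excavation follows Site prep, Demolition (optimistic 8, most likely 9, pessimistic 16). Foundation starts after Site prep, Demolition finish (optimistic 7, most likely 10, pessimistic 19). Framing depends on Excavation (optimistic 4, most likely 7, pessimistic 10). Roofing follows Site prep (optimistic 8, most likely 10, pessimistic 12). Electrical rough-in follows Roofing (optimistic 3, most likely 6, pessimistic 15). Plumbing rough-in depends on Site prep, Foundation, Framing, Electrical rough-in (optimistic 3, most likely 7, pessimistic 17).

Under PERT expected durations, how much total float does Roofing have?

te_Site prep = (6 + 4·9 + 12)/6 = 54/6 = 9
te_Demolition = (9 + 4·10 + 11)/6 = 60/6 = 10
te_Excavation = (8 + 4·9 + 16)/6 = 60/6 = 10
te_Foundation = (7 + 4·10 + 19)/6 = 66/6 = 11
te_Framing = (4 + 4·7 + 10)/6 = 42/6 = 7
te_Roofing = (8 + 4·10 + 12)/6 = 60/6 = 10
te_Electrical rough-in = (3 + 4·6 + 15)/6 = 42/6 = 7
te_Plumbing rough-in = (3 + 4·7 + 17)/6 = 48/6 = 8

Forward pass:
ES_Site prep = 0; EF_Site prep = 9
ES_Demolition = 0; EF_Demolition = 10
ES_Excavation = max(EF_Site prep=9, EF_Demolition=10) = 10; EF_Excavation = 10+10 = 20
ES_Foundation = max(EF_Site prep=9, EF_Demolition=10) = 10; EF_Foundation = 10+11 = 21
ES_Framing = 20; EF_Framing = 20+7 = 27
ES_Roofing = 9; EF_Roofing = 9+10 = 19
ES_Electrical rough-in = 19; EF_Electrical rough-in = 19+7 = 26
ES_Plumbing rough-in = max(EF_Site prep=9, EF_Foundation=21, EF_Framing=27, EF_Electrical rough-in=26) = 27; EF_Plumbing rough-in = 27+8 = 35
Expected project duration μ = 35 hours. Critical path: Demolition → Excavation → Framing → Plumbing rough-in.

Backward pass:
LF_Plumbing rough-in = 35; LS_Plumbing rough-in = 35−8 = 27
LF_Electrical rough-in = LS_Plumbing rough-in = 27; LS_Electrical rough-in = 27−7 = 20
LF_Roofing = LS_Electrical rough-in = 20; LS_Roofing = 20−10 = 10
LF_Framing = LS_Plumbing rough-in = 27; LS_Framing = 27−7 = 20
LF_Foundation = LS_Plumbing rough-in = 27; LS_Foundation = 27−11 = 16
LF_Excavation = LS_Framing = 20; LS_Excavation = 20−10 = 10
LF_Demolition = min(LS_Excavation=10, LS_Foundation=16) = 10; LS_Demolition = 10−10 = 0
LF_Site prep = min(LS_Excavation=10, LS_Foundation=16, LS_Roofing=10, LS_Plumbing rough-in=27) = 10; LS_Site prep = 10−9 = 1
Slack_Roofing = LS_Roofing − ES_Roofing = 10 − 9 = 1

1 hours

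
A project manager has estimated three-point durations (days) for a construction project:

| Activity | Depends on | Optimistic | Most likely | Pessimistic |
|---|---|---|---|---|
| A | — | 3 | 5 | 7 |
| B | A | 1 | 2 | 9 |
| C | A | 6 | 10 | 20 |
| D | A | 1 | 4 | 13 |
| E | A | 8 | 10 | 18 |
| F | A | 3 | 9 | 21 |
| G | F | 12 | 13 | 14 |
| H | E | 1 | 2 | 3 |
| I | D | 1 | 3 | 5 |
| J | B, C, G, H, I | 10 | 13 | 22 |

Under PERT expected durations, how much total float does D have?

15 days

te_A = (3 + 4·5 + 7)/6 = 30/6 = 5
te_B = (1 + 4·2 + 9)/6 = 18/6 = 3
te_C = (6 + 4·10 + 20)/6 = 66/6 = 11
te_D = (1 + 4·4 + 13)/6 = 30/6 = 5
te_E = (8 + 4·10 + 18)/6 = 66/6 = 11
te_F = (3 + 4·9 + 21)/6 = 60/6 = 10
te_G = (12 + 4·13 + 14)/6 = 78/6 = 13
te_H = (1 + 4·2 + 3)/6 = 12/6 = 2
te_I = (1 + 4·3 + 5)/6 = 18/6 = 3
te_J = (10 + 4·13 + 22)/6 = 84/6 = 14

Forward pass:
ES_A = 0; EF_A = 5
ES_B = 5; EF_B = 5+3 = 8
ES_C = 5; EF_C = 5+11 = 16
ES_D = 5; EF_D = 5+5 = 10
ES_E = 5; EF_E = 5+11 = 16
ES_F = 5; EF_F = 5+10 = 15
ES_G = 15; EF_G = 15+13 = 28
ES_H = 16; EF_H = 16+2 = 18
ES_I = 10; EF_I = 10+3 = 13
ES_J = max(EF_B=8, EF_C=16, EF_G=28, EF_H=18, EF_I=13) = 28; EF_J = 28+14 = 42
Expected project duration μ = 42 days. Critical path: A → F → G → J.

Backward pass:
LF_J = 42; LS_J = 42−14 = 28
LF_I = LS_J = 28; LS_I = 28−3 = 25
LF_H = LS_J = 28; LS_H = 28−2 = 26
LF_G = LS_J = 28; LS_G = 28−13 = 15
LF_F = LS_G = 15; LS_F = 15−10 = 5
LF_E = LS_H = 26; LS_E = 26−11 = 15
LF_D = LS_I = 25; LS_D = 25−5 = 20
LF_C = LS_J = 28; LS_C = 28−11 = 17
LF_B = LS_J = 28; LS_B = 28−3 = 25
LF_A = min(LS_B=25, LS_C=17, LS_D=20, LS_E=15, LS_F=5) = 5; LS_A = 5−5 = 0
Slack_D = LS_D − ES_D = 20 − 5 = 15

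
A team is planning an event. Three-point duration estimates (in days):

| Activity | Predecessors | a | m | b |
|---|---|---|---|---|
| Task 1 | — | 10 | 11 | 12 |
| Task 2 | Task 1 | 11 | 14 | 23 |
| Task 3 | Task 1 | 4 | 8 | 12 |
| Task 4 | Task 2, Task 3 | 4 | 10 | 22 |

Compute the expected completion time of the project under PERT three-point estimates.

37 days

te_Task 1 = (10 + 4·11 + 12)/6 = 66/6 = 11
te_Task 2 = (11 + 4·14 + 23)/6 = 90/6 = 15
te_Task 3 = (4 + 4·8 + 12)/6 = 48/6 = 8
te_Task 4 = (4 + 4·10 + 22)/6 = 66/6 = 11

Forward pass:
ES_Task 1 = 0; EF_Task 1 = 11
ES_Task 2 = 11; EF_Task 2 = 11+15 = 26
ES_Task 3 = 11; EF_Task 3 = 11+8 = 19
ES_Task 4 = max(EF_Task 2=26, EF_Task 3=19) = 26; EF_Task 4 = 26+11 = 37
Expected project duration μ = 37 days. Critical path: Task 1 → Task 2 → Task 4.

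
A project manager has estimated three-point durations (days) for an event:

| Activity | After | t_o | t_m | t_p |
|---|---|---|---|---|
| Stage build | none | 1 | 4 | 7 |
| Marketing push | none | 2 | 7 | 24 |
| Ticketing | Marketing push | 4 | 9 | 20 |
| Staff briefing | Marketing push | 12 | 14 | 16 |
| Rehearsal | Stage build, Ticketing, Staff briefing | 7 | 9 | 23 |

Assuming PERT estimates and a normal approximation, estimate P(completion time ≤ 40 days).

te_Stage build = (1 + 4·4 + 7)/6 = 24/6 = 4; σ²_Stage build = ((7−1)/6)² = 1.000
te_Marketing push = (2 + 4·7 + 24)/6 = 54/6 = 9; σ²_Marketing push = ((24−2)/6)² = 13.444
te_Ticketing = (4 + 4·9 + 20)/6 = 60/6 = 10; σ²_Ticketing = ((20−4)/6)² = 7.111
te_Staff briefing = (12 + 4·14 + 16)/6 = 84/6 = 14; σ²_Staff briefing = ((16−12)/6)² = 0.444
te_Rehearsal = (7 + 4·9 + 23)/6 = 66/6 = 11; σ²_Rehearsal = ((23−7)/6)² = 7.111

Forward pass:
ES_Stage build = 0; EF_Stage build = 4
ES_Marketing push = 0; EF_Marketing push = 9
ES_Ticketing = 9; EF_Ticketing = 9+10 = 19
ES_Staff briefing = 9; EF_Staff briefing = 9+14 = 23
ES_Rehearsal = max(EF_Stage build=4, EF_Ticketing=19, EF_Staff briefing=23) = 23; EF_Rehearsal = 23+11 = 34
Expected project duration μ = 34 days. Critical path: Marketing push → Staff briefing → Rehearsal.

Variance along critical path = 13.444 + 0.444 + 7.111 = 21.000; σ = √21.000 = 4.583 days.
Z = (40 − 34) / 4.583 = 1.309
P(T ≤ 40) = Φ(1.309) ≈ 0.905

0.905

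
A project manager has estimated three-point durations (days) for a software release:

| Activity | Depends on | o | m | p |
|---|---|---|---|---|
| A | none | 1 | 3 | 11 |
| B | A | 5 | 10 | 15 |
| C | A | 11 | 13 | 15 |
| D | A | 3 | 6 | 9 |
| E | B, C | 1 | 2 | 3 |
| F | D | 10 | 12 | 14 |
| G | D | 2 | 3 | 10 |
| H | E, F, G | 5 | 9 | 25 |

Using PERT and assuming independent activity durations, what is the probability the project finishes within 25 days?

te_A = (1 + 4·3 + 11)/6 = 24/6 = 4; σ²_A = ((11−1)/6)² = 2.778
te_B = (5 + 4·10 + 15)/6 = 60/6 = 10; σ²_B = ((15−5)/6)² = 2.778
te_C = (11 + 4·13 + 15)/6 = 78/6 = 13; σ²_C = ((15−11)/6)² = 0.444
te_D = (3 + 4·6 + 9)/6 = 36/6 = 6; σ²_D = ((9−3)/6)² = 1.000
te_E = (1 + 4·2 + 3)/6 = 12/6 = 2; σ²_E = ((3−1)/6)² = 0.111
te_F = (10 + 4·12 + 14)/6 = 72/6 = 12; σ²_F = ((14−10)/6)² = 0.444
te_G = (2 + 4·3 + 10)/6 = 24/6 = 4; σ²_G = ((10−2)/6)² = 1.778
te_H = (5 + 4·9 + 25)/6 = 66/6 = 11; σ²_H = ((25−5)/6)² = 11.111

Forward pass:
ES_A = 0; EF_A = 4
ES_B = 4; EF_B = 4+10 = 14
ES_C = 4; EF_C = 4+13 = 17
ES_D = 4; EF_D = 4+6 = 10
ES_E = max(EF_B=14, EF_C=17) = 17; EF_E = 17+2 = 19
ES_F = 10; EF_F = 10+12 = 22
ES_G = 10; EF_G = 10+4 = 14
ES_H = max(EF_E=19, EF_F=22, EF_G=14) = 22; EF_H = 22+11 = 33
Expected project duration μ = 33 days. Critical path: A → D → F → H.

Variance along critical path = 2.778 + 1.000 + 0.444 + 11.111 = 15.333; σ = √15.333 = 3.916 days.
Z = (25 − 33) / 3.916 = -2.043
P(T ≤ 25) = Φ(-2.043) ≈ 0.021

0.021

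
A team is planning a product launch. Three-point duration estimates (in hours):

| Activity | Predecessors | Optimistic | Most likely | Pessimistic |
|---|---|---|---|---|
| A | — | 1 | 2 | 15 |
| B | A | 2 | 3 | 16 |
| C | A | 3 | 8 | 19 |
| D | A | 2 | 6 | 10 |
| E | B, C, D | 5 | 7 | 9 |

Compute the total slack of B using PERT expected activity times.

4 hours

te_A = (1 + 4·2 + 15)/6 = 24/6 = 4
te_B = (2 + 4·3 + 16)/6 = 30/6 = 5
te_C = (3 + 4·8 + 19)/6 = 54/6 = 9
te_D = (2 + 4·6 + 10)/6 = 36/6 = 6
te_E = (5 + 4·7 + 9)/6 = 42/6 = 7

Forward pass:
ES_A = 0; EF_A = 4
ES_B = 4; EF_B = 4+5 = 9
ES_C = 4; EF_C = 4+9 = 13
ES_D = 4; EF_D = 4+6 = 10
ES_E = max(EF_B=9, EF_C=13, EF_D=10) = 13; EF_E = 13+7 = 20
Expected project duration μ = 20 hours. Critical path: A → C → E.

Backward pass:
LF_E = 20; LS_E = 20−7 = 13
LF_D = LS_E = 13; LS_D = 13−6 = 7
LF_C = LS_E = 13; LS_C = 13−9 = 4
LF_B = LS_E = 13; LS_B = 13−5 = 8
LF_A = min(LS_B=8, LS_C=4, LS_D=7) = 4; LS_A = 4−4 = 0
Slack_B = LS_B − ES_B = 8 − 4 = 4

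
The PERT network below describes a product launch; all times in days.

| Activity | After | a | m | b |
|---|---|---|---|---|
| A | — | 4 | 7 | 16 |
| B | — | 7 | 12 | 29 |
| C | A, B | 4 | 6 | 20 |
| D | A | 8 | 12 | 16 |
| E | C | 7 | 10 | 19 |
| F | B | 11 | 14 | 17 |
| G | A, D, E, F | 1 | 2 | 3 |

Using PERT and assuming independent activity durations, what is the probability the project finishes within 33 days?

0.344

te_A = (4 + 4·7 + 16)/6 = 48/6 = 8; σ²_A = ((16−4)/6)² = 4.000
te_B = (7 + 4·12 + 29)/6 = 84/6 = 14; σ²_B = ((29−7)/6)² = 13.444
te_C = (4 + 4·6 + 20)/6 = 48/6 = 8; σ²_C = ((20−4)/6)² = 7.111
te_D = (8 + 4·12 + 16)/6 = 72/6 = 12; σ²_D = ((16−8)/6)² = 1.778
te_E = (7 + 4·10 + 19)/6 = 66/6 = 11; σ²_E = ((19−7)/6)² = 4.000
te_F = (11 + 4·14 + 17)/6 = 84/6 = 14; σ²_F = ((17−11)/6)² = 1.000
te_G = (1 + 4·2 + 3)/6 = 12/6 = 2; σ²_G = ((3−1)/6)² = 0.111

Forward pass:
ES_A = 0; EF_A = 8
ES_B = 0; EF_B = 14
ES_C = max(EF_A=8, EF_B=14) = 14; EF_C = 14+8 = 22
ES_D = 8; EF_D = 8+12 = 20
ES_E = 22; EF_E = 22+11 = 33
ES_F = 14; EF_F = 14+14 = 28
ES_G = max(EF_A=8, EF_D=20, EF_E=33, EF_F=28) = 33; EF_G = 33+2 = 35
Expected project duration μ = 35 days. Critical path: B → C → E → G.

Variance along critical path = 13.444 + 7.111 + 4.000 + 0.111 = 24.667; σ = √24.667 = 4.967 days.
Z = (33 − 35) / 4.967 = -0.403
P(T ≤ 33) = Φ(-0.403) ≈ 0.344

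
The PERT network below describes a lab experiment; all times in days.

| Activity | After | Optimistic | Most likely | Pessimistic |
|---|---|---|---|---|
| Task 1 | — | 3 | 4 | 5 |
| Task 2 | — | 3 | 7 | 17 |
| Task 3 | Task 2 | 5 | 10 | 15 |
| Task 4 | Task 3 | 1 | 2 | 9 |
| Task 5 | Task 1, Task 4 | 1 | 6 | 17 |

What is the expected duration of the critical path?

28 days

te_Task 1 = (3 + 4·4 + 5)/6 = 24/6 = 4
te_Task 2 = (3 + 4·7 + 17)/6 = 48/6 = 8
te_Task 3 = (5 + 4·10 + 15)/6 = 60/6 = 10
te_Task 4 = (1 + 4·2 + 9)/6 = 18/6 = 3
te_Task 5 = (1 + 4·6 + 17)/6 = 42/6 = 7

Forward pass:
ES_Task 1 = 0; EF_Task 1 = 4
ES_Task 2 = 0; EF_Task 2 = 8
ES_Task 3 = 8; EF_Task 3 = 8+10 = 18
ES_Task 4 = 18; EF_Task 4 = 18+3 = 21
ES_Task 5 = max(EF_Task 1=4, EF_Task 4=21) = 21; EF_Task 5 = 21+7 = 28
Expected project duration μ = 28 days. Critical path: Task 2 → Task 3 → Task 4 → Task 5.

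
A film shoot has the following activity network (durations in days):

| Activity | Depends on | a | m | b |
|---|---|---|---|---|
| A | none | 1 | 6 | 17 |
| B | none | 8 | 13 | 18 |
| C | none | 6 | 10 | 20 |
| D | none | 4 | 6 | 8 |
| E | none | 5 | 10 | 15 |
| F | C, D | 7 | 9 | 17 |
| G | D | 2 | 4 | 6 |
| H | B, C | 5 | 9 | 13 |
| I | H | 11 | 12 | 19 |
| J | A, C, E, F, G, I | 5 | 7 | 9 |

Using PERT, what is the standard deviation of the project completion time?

te_A = (1 + 4·6 + 17)/6 = 42/6 = 7; σ²_A = ((17−1)/6)² = 7.111
te_B = (8 + 4·13 + 18)/6 = 78/6 = 13; σ²_B = ((18−8)/6)² = 2.778
te_C = (6 + 4·10 + 20)/6 = 66/6 = 11; σ²_C = ((20−6)/6)² = 5.444
te_D = (4 + 4·6 + 8)/6 = 36/6 = 6; σ²_D = ((8−4)/6)² = 0.444
te_E = (5 + 4·10 + 15)/6 = 60/6 = 10; σ²_E = ((15−5)/6)² = 2.778
te_F = (7 + 4·9 + 17)/6 = 60/6 = 10; σ²_F = ((17−7)/6)² = 2.778
te_G = (2 + 4·4 + 6)/6 = 24/6 = 4; σ²_G = ((6−2)/6)² = 0.444
te_H = (5 + 4·9 + 13)/6 = 54/6 = 9; σ²_H = ((13−5)/6)² = 1.778
te_I = (11 + 4·12 + 19)/6 = 78/6 = 13; σ²_I = ((19−11)/6)² = 1.778
te_J = (5 + 4·7 + 9)/6 = 42/6 = 7; σ²_J = ((9−5)/6)² = 0.444

Forward pass:
ES_A = 0; EF_A = 7
ES_B = 0; EF_B = 13
ES_C = 0; EF_C = 11
ES_D = 0; EF_D = 6
ES_E = 0; EF_E = 10
ES_F = max(EF_C=11, EF_D=6) = 11; EF_F = 11+10 = 21
ES_G = 6; EF_G = 6+4 = 10
ES_H = max(EF_B=13, EF_C=11) = 13; EF_H = 13+9 = 22
ES_I = 22; EF_I = 22+13 = 35
ES_J = max(EF_A=7, EF_C=11, EF_E=10, EF_F=21, EF_G=10, EF_I=35) = 35; EF_J = 35+7 = 42
Expected project duration μ = 42 days. Critical path: B → H → I → J.

Variance along critical path = 2.778 + 1.778 + 1.778 + 0.444 = 6.778
σ = √6.778 = 2.603 days

2.60 days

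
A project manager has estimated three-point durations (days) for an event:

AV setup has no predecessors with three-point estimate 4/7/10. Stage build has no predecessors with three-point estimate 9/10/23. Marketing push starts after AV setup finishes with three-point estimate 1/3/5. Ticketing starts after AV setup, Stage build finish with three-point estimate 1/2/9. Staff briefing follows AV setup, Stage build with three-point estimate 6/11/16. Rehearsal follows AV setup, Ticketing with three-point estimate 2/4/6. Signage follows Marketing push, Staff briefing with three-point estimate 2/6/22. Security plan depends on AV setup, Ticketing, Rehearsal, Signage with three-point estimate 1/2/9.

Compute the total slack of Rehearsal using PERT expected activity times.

12 days

te_AV setup = (4 + 4·7 + 10)/6 = 42/6 = 7
te_Stage build = (9 + 4·10 + 23)/6 = 72/6 = 12
te_Marketing push = (1 + 4·3 + 5)/6 = 18/6 = 3
te_Ticketing = (1 + 4·2 + 9)/6 = 18/6 = 3
te_Staff briefing = (6 + 4·11 + 16)/6 = 66/6 = 11
te_Rehearsal = (2 + 4·4 + 6)/6 = 24/6 = 4
te_Signage = (2 + 4·6 + 22)/6 = 48/6 = 8
te_Security plan = (1 + 4·2 + 9)/6 = 18/6 = 3

Forward pass:
ES_AV setup = 0; EF_AV setup = 7
ES_Stage build = 0; EF_Stage build = 12
ES_Marketing push = 7; EF_Marketing push = 7+3 = 10
ES_Ticketing = max(EF_AV setup=7, EF_Stage build=12) = 12; EF_Ticketing = 12+3 = 15
ES_Staff briefing = max(EF_AV setup=7, EF_Stage build=12) = 12; EF_Staff briefing = 12+11 = 23
ES_Rehearsal = max(EF_AV setup=7, EF_Ticketing=15) = 15; EF_Rehearsal = 15+4 = 19
ES_Signage = max(EF_Marketing push=10, EF_Staff briefing=23) = 23; EF_Signage = 23+8 = 31
ES_Security plan = max(EF_AV setup=7, EF_Ticketing=15, EF_Rehearsal=19, EF_Signage=31) = 31; EF_Security plan = 31+3 = 34
Expected project duration μ = 34 days. Critical path: Stage build → Staff briefing → Signage → Security plan.

Backward pass:
LF_Security plan = 34; LS_Security plan = 34−3 = 31
LF_Signage = LS_Security plan = 31; LS_Signage = 31−8 = 23
LF_Rehearsal = LS_Security plan = 31; LS_Rehearsal = 31−4 = 27
LF_Staff briefing = LS_Signage = 23; LS_Staff briefing = 23−11 = 12
LF_Ticketing = min(LS_Rehearsal=27, LS_Security plan=31) = 27; LS_Ticketing = 27−3 = 24
LF_Marketing push = LS_Signage = 23; LS_Marketing push = 23−3 = 20
LF_Stage build = min(LS_Ticketing=24, LS_Staff briefing=12) = 12; LS_Stage build = 12−12 = 0
LF_AV setup = min(LS_Marketing push=20, LS_Ticketing=24, LS_Staff briefing=12, LS_Rehearsal=27, LS_Security plan=31) = 12; LS_AV setup = 12−7 = 5
Slack_Rehearsal = LS_Rehearsal − ES_Rehearsal = 27 − 15 = 12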